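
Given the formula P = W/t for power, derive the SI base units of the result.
Units of each symbol in P = W/t:
  W (work): kg·m²/s²
  t (time): s  → in the denominator, contributes 1/s

Multiplying the contributions: [kg·m²/s²] · [1/s]
Adding exponents of each base unit: kg: 1, m: 2, s: -3
SI base units of power: kg·m²/s³

Answer: kg·m²/s³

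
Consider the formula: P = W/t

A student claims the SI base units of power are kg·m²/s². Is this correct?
Units of each symbol in P = W/t:
  W (work): kg·m²/s²
  t (time): s  → in the denominator, contributes 1/s

Multiplying the contributions: [kg·m²/s²] · [1/s]
Adding exponents of each base unit: kg: 1, m: 2, s: -3
SI base units of power: kg·m²/s³

The claimed units kg·m²/s² (exponents kg: 1, m: 2, s: -2) do not match the derived units kg·m²/s³ (exponents kg: 1, m: 2, s: -3), so the claim is incorrect.

Answer: No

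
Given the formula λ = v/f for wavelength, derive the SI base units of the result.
Units of each symbol in λ = v/f:
  v (wave speed): m/s
  f (frequency): 1/s  → in the denominator, contributes s

Multiplying the contributions: [m/s] · [s]
Adding exponents of each base unit: m: 1
SI base units of wavelength: m

Answer: m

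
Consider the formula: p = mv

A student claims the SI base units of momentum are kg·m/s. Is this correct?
Units of each symbol in p = mv:
  m (mass): kg
  v (velocity): m/s

Multiplying the contributions: [kg] · [m/s]
Adding exponents of each base unit: kg: 1, m: 1, s: -1
SI base units of momentum: kg·m/s

The claimed units kg·m/s match the derived units, so the claim is correct.

Answer: Yes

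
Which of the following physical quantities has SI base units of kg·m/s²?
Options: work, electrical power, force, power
Checking the SI base units of each option:
  work (W = Fd): kg·m²/s²  ✗
  electrical power (P = IV): kg·m²/s³  ✗
  force (F = ma): kg·m/s²  ✓ matches
  power (P = W/t): kg·m²/s³  ✗

Only force has units kg·m/s².

Answer: force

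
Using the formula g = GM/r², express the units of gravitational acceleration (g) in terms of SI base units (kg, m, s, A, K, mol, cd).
Units of each symbol in g = GM/r²:
  G (gravitational constant): m³/(kg·s²)
  M (mass): kg
  r (distance): m  → to the power 2 in the denominator, contributes 1/m²

Multiplying the contributions: [m³/(kg·s²)] · [kg] · [1/m²]
Adding exponents of each base unit: m: 1, s: -2
SI base units of gravitational acceleration: m/s²

Answer: m/s²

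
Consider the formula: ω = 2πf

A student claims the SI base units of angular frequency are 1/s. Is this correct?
Units of each symbol in ω = 2πf:
  f (frequency): 1/s
  The factor 2π is dimensionless.

Multiplying the contributions: [1/s]
Adding exponents of each base unit: s: -1
SI base units of angular frequency: 1/s

The claimed units 1/s match the derived units, so the claim is correct.

Answer: Yes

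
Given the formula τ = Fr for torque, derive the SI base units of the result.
Units of each symbol in τ = Fr:
  F (force): kg·m/s²
  r (lever arm): m

Multiplying the contributions: [kg·m/s²] · [m]
Adding exponents of each base unit: kg: 1, m: 2, s: -2
SI base units of torque: kg·m²/s²

Answer: kg·m²/s²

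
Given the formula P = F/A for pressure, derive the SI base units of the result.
Units of each symbol in P = F/A:
  F (force): kg·m/s²
  A (area): m²  → in the denominator, contributes 1/m²

Multiplying the contributions: [kg·m/s²] · [1/m²]
Adding exponents of each base unit: kg: 1, m: -1, s: -2
SI base units of pressure: kg/(m·s²)

Answer: kg/(m·s²)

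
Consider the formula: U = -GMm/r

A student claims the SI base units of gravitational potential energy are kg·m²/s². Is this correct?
Units of each symbol in U = -GMm/r:
  G (gravitational constant): m³/(kg·s²)
  M (mass): kg
  m (mass): kg
  r (distance): m  → in the denominator, contributes 1/m
  The minus sign does not affect the units.

Multiplying the contributions: [m³/(kg·s²)] · [kg] · [kg] · [1/m]
Adding exponents of each base unit: kg: 1, m: 2, s: -2
SI base units of gravitational potential energy: kg·m²/s²

The claimed units kg·m²/s² match the derived units, so the claim is correct.

Answer: Yes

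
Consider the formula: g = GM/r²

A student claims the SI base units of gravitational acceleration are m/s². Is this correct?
Units of each symbol in g = GM/r²:
  G (gravitational constant): m³/(kg·s²)
  M (mass): kg
  r (distance): m  → to the power 2 in the denominator, contributes 1/m²

Multiplying the contributions: [m³/(kg·s²)] · [kg] · [1/m²]
Adding exponents of each base unit: m: 1, s: -2
SI base units of gravitational acceleration: m/s²

The claimed units m/s² match the derived units, so the claim is correct.

Answer: Yes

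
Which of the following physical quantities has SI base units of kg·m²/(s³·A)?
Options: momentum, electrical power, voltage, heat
Checking the SI base units of each option:
  momentum (p = mv): kg·m/s  ✗
  electrical power (P = IV): kg·m²/s³  ✗
  voltage (V = IR): kg·m²/(s³·A)  ✓ matches
  heat (Q = mcΔT): kg·m²/s²  ✗

Only voltage has units kg·m²/(s³·A).

Answer: voltage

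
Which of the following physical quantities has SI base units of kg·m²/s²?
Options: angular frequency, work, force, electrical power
Checking the SI base units of each option:
  angular frequency (ω = 2πf): 1/s  ✗
  work (W = Fd): kg·m²/s²  ✓ matches
  force (F = ma): kg·m/s²  ✗
  electrical power (P = IV): kg·m²/s³  ✗

Only work has units kg·m²/s².

Answer: work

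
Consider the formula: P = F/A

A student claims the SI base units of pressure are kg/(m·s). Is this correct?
Units of each symbol in P = F/A:
  F (force): kg·m/s²
  A (area): m²  → in the denominator, contributes 1/m²

Multiplying the contributions: [kg·m/s²] · [1/m²]
Adding exponents of each base unit: kg: 1, m: -1, s: -2
SI base units of pressure: kg/(m·s²)

The claimed units kg/(m·s) (exponents kg: 1, m: -1, s: -1) do not match the derived units kg/(m·s²) (exponents kg: 1, m: -1, s: -2), so the claim is incorrect.

Answer: No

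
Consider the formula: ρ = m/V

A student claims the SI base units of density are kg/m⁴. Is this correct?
Units of each symbol in ρ = m/V:
  m (mass): kg
  V (volume): m³  → in the denominator, contributes 1/m³

Multiplying the contributions: [kg] · [1/m³]
Adding exponents of each base unit: kg: 1, m: -3
SI base units of density: kg/m³

The claimed units kg/m⁴ (exponents kg: 1, m: -4) do not match the derived units kg/m³ (exponents kg: 1, m: -3), so the claim is incorrect.

Answer: No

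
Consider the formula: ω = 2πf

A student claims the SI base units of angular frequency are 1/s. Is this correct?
Units of each symbol in ω = 2πf:
  f (frequency): 1/s
  The factor 2π is dimensionless.

Multiplying the contributions: [1/s]
Adding exponents of each base unit: s: -1
SI base units of angular frequency: 1/s

The claimed units 1/s match the derived units, so the claim is correct.

Answer: Yes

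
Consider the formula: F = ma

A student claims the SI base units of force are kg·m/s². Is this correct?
Units of each symbol in F = ma:
  m (mass): kg
  a (acceleration): m/s²

Multiplying the contributions: [kg] · [m/s²]
Adding exponents of each base unit: kg: 1, m: 1, s: -2
SI base units of force: kg·m/s²

The claimed units kg·m/s² match the derived units, so the claim is correct.

Answer: Yes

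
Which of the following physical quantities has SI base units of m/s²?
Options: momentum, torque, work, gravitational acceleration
Checking the SI base units of each option:
  momentum (p = mv): kg·m/s  ✗
  torque (τ = Fr): kg·m²/s²  ✗
  work (W = Fd): kg·m²/s²  ✗
  gravitational acceleration (g = GM/r²): m/s²  ✓ matches

Only gravitational acceleration has units m/s².

Answer: gravitational acceleration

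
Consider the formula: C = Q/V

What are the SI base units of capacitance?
Units of each symbol in C = Q/V:
  Q (charge, in coulombs): s·A
  V (voltage, in volts): kg·m²/(s³·A)  → in the denominator, contributes s³·A/(kg·m²)

Multiplying the contributions: [s·A] · [s³·A/(kg·m²)]
Adding exponents of each base unit: kg: -1, m: -2, s: 4, A: 2
SI base units of capacitance: s⁴·A²/(kg·m²)

Answer: s⁴·A²/(kg·m²)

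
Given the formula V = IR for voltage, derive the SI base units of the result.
Units of each symbol in V = IR:
  I (current): A
  R (resistance, in ohms): kg·m²/(s³·A²)

Multiplying the contributions: [A] · [kg·m²/(s³·A²)]
Adding exponents of each base unit: kg: 1, m: 2, s: -3, A: -1
SI base units of voltage: kg·m²/(s³·A)

Answer: kg·m²/(s³·A)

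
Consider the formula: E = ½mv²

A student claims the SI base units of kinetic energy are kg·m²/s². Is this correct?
Units of each symbol in E = ½mv²:
  m (mass): kg
  v (speed): m/s  → to the power 2, contributes m²/s²
  The factor ½ is dimensionless.

Multiplying the contributions: [kg] · [m²/s²]
Adding exponents of each base unit: kg: 1, m: 2, s: -2
SI base units of kinetic energy: kg·m²/s²

The claimed units kg·m²/s² match the derived units, so the claim is correct.

Answer: Yes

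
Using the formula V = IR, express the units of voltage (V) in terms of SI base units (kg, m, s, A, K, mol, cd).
Units of each symbol in V = IR:
  I (current): A
  R (resistance, in ohms): kg·m²/(s³·A²)

Multiplying the contributions: [A] · [kg·m²/(s³·A²)]
Adding exponents of each base unit: kg: 1, m: 2, s: -3, A: -1
SI base units of voltage: kg·m²/(s³·A)

Answer: kg·m²/(s³·A)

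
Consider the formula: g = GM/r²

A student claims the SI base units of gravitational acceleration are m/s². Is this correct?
Units of each symbol in g = GM/r²:
  G (gravitational constant): m³/(kg·s²)
  M (mass): kg
  r (distance): m  → to the power 2 in the denominator, contributes 1/m²

Multiplying the contributions: [m³/(kg·s²)] · [kg] · [1/m²]
Adding exponents of each base unit: m: 1, s: -2
SI base units of gravitational acceleration: m/s²

The claimed units m/s² match the derived units, so the claim is correct.

Answer: Yes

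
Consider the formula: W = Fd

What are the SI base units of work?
Units of each symbol in W = Fd:
  F (force): kg·m/s²
  d (displacement): m

Multiplying the contributions: [kg·m/s²] · [m]
Adding exponents of each base unit: kg: 1, m: 2, s: -2
SI base units of work: kg·m²/s²

Answer: kg·m²/s²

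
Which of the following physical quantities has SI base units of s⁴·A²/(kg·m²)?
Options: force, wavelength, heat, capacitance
Checking the SI base units of each option:
  force (F = ma): kg·m/s²  ✗
  wavelength (λ = v/f): m  ✗
  heat (Q = mcΔT): kg·m²/s²  ✗
  capacitance (C = Q/V): s⁴·A²/(kg·m²)  ✓ matches

Only capacitance has units s⁴·A²/(kg·m²).

Answer: capacitance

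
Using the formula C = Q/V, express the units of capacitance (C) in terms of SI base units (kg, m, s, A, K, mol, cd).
Units of each symbol in C = Q/V:
  Q (charge, in coulombs): s·A
  V (voltage, in volts): kg·m²/(s³·A)  → in the denominator, contributes s³·A/(kg·m²)

Multiplying the contributions: [s·A] · [s³·A/(kg·m²)]
Adding exponents of each base unit: kg: -1, m: -2, s: 4, A: 2
SI base units of capacitance: s⁴·A²/(kg·m²)

Answer: s⁴·A²/(kg·m²)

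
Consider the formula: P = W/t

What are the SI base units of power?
Units of each symbol in P = W/t:
  W (work): kg·m²/s²
  t (time): s  → in the denominator, contributes 1/s

Multiplying the contributions: [kg·m²/s²] · [1/s]
Adding exponents of each base unit: kg: 1, m: 2, s: -3
SI base units of power: kg·m²/s³

Answer: kg·m²/s³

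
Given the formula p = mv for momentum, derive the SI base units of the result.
Units of each symbol in p = mv:
  m (mass): kg
  v (velocity): m/s

Multiplying the contributions: [kg] · [m/s]
Adding exponents of each base unit: kg: 1, m: 1, s: -1
SI base units of momentum: kg·m/s

Answer: kg·m/s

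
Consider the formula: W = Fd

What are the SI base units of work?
Units of each symbol in W = Fd:
  F (force): kg·m/s²
  d (displacement): m

Multiplying the contributions: [kg·m/s²] · [m]
Adding exponents of each base unit: kg: 1, m: 2, s: -2
SI base units of work: kg·m²/s²

Answer: kg·m²/s²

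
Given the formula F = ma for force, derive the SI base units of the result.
Units of each symbol in F = ma:
  m (mass): kg
  a (acceleration): m/s²

Multiplying the contributions: [kg] · [m/s²]
Adding exponents of each base unit: kg: 1, m: 1, s: -2
SI base units of force: kg·m/s²

Answer: kg·m/s²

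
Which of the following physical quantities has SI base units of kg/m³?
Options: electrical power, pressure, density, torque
Checking the SI base units of each option:
  electrical power (P = IV): kg·m²/s³  ✗
  pressure (P = F/A): kg/(m·s²)  ✗
  density (ρ = m/V): kg/m³  ✓ matches
  torque (τ = Fr): kg·m²/s²  ✗

Only density has units kg/m³.

Answer: density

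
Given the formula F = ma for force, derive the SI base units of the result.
Units of each symbol in F = ma:
  m (mass): kg
  a (acceleration): m/s²

Multiplying the contributions: [kg] · [m/s²]
Adding exponents of each base unit: kg: 1, m: 1, s: -2
SI base units of force: kg·m/s²

Answer: kg·m/s²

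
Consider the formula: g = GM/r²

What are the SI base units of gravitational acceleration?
Units of each symbol in g = GM/r²:
  G (gravitational constant): m³/(kg·s²)
  M (mass): kg
  r (distance): m  → to the power 2 in the denominator, contributes 1/m²

Multiplying the contributions: [m³/(kg·s²)] · [kg] · [1/m²]
Adding exponents of each base unit: m: 1, s: -2
SI base units of gravitational acceleration: m/s²

Answer: m/s²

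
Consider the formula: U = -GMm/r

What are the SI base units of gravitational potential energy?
Units of each symbol in U = -GMm/r:
  G (gravitational constant): m³/(kg·s²)
  M (mass): kg
  m (mass): kg
  r (distance): m  → in the denominator, contributes 1/m
  The minus sign does not affect the units.

Multiplying the contributions: [m³/(kg·s²)] · [kg] · [kg] · [1/m]
Adding exponents of each base unit: kg: 1, m: 2, s: -2
SI base units of gravitational potential energy: kg·m²/s²

Answer: kg·m²/s²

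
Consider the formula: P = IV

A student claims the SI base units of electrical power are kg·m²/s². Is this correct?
Units of each symbol in P = IV:
  I (current): A
  V (voltage, in volts): kg·m²/(s³·A)

Multiplying the contributions: [A] · [kg·m²/(s³·A)]
Adding exponents of each base unit: kg: 1, m: 2, s: -3
SI base units of electrical power: kg·m²/s³

The claimed units kg·m²/s² (exponents kg: 1, m: 2, s: -2) do not match the derived units kg·m²/s³ (exponents kg: 1, m: 2, s: -3), so the claim is incorrect.

Answer: No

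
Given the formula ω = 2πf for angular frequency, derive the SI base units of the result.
Units of each symbol in ω = 2πf:
  f (frequency): 1/s
  The factor 2π is dimensionless.

Multiplying the contributions: [1/s]
Adding exponents of each base unit: s: -1
SI base units of angular frequency: 1/s

Answer: 1/s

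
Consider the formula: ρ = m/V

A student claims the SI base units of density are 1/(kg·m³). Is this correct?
Units of each symbol in ρ = m/V:
  m (mass): kg
  V (volume): m³  → in the denominator, contributes 1/m³

Multiplying the contributions: [kg] · [1/m³]
Adding exponents of each base unit: kg: 1, m: -3
SI base units of density: kg/m³

The claimed units 1/(kg·m³) (exponents kg: -1, m: -3) do not match the derived units kg/m³ (exponents kg: 1, m: -3), so the claim is incorrect.

Answer: No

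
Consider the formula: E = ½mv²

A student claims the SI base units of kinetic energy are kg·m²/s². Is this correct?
Units of each symbol in E = ½mv²:
  m (mass): kg
  v (speed): m/s  → to the power 2, contributes m²/s²
  The factor ½ is dimensionless.

Multiplying the contributions: [kg] · [m²/s²]
Adding exponents of each base unit: kg: 1, m: 2, s: -2
SI base units of kinetic energy: kg·m²/s²

The claimed units kg·m²/s² match the derived units, so the claim is correct.

Answer: Yes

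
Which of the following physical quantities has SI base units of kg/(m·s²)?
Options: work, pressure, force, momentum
Checking the SI base units of each option:
  work (W = Fd): kg·m²/s²  ✗
  pressure (P = F/A): kg/(m·s²)  ✓ matches
  force (F = ma): kg·m/s²  ✗
  momentum (p = mv): kg·m/s  ✗

Only pressure has units kg/(m·s²).

Answer: pressure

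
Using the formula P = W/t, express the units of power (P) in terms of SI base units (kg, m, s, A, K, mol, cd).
Units of each symbol in P = W/t:
  W (work): kg·m²/s²
  t (time): s  → in the denominator, contributes 1/s

Multiplying the contributions: [kg·m²/s²] · [1/s]
Adding exponents of each base unit: kg: 1, m: 2, s: -3
SI base units of power: kg·m²/s³

Answer: kg·m²/s³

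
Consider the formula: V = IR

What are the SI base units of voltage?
Units of each symbol in V = IR:
  I (current): A
  R (resistance, in ohms): kg·m²/(s³·A²)

Multiplying the contributions: [A] · [kg·m²/(s³·A²)]
Adding exponents of each base unit: kg: 1, m: 2, s: -3, A: -1
SI base units of voltage: kg·m²/(s³·A)

Answer: kg·m²/(s³·A)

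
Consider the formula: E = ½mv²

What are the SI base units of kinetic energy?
Units of each symbol in E = ½mv²:
  m (mass): kg
  v (speed): m/s  → to the power 2, contributes m²/s²
  The factor ½ is dimensionless.

Multiplying the contributions: [kg] · [m²/s²]
Adding exponents of each base unit: kg: 1, m: 2, s: -2
SI base units of kinetic energy: kg·m²/s²

Answer: kg·m²/s²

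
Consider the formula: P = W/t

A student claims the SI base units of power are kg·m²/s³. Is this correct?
Units of each symbol in P = W/t:
  W (work): kg·m²/s²
  t (time): s  → in the denominator, contributes 1/s

Multiplying the contributions: [kg·m²/s²] · [1/s]
Adding exponents of each base unit: kg: 1, m: 2, s: -3
SI base units of power: kg·m²/s³

The claimed units kg·m²/s³ match the derived units, so the claim is correct.

Answer: Yes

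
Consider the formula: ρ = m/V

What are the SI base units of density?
Units of each symbol in ρ = m/V:
  m (mass): kg
  V (volume): m³  → in the denominator, contributes 1/m³

Multiplying the contributions: [kg] · [1/m³]
Adding exponents of each base unit: kg: 1, m: -3
SI base units of density: kg/m³

Answer: kg/m³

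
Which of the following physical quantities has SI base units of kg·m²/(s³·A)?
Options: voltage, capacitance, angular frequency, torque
Checking the SI base units of each option:
  voltage (V = IR): kg·m²/(s³·A)  ✓ matches
  capacitance (C = Q/V): s⁴·A²/(kg·m²)  ✗
  angular frequency (ω = 2πf): 1/s  ✗
  torque (τ = Fr): kg·m²/s²  ✗

Only voltage has units kg·m²/(s³·A).

Answer: voltage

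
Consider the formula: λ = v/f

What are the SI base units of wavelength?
Units of each symbol in λ = v/f:
  v (wave speed): m/s
  f (frequency): 1/s  → in the denominator, contributes s

Multiplying the contributions: [m/s] · [s]
Adding exponents of each base unit: m: 1
SI base units of wavelength: m

Answer: m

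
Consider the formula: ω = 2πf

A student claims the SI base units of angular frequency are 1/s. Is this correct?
Units of each symbol in ω = 2πf:
  f (frequency): 1/s
  The factor 2π is dimensionless.

Multiplying the contributions: [1/s]
Adding exponents of each base unit: s: -1
SI base units of angular frequency: 1/s

The claimed units 1/s match the derived units, so the claim is correct.

Answer: Yes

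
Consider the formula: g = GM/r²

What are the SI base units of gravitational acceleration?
Units of each symbol in g = GM/r²:
  G (gravitational constant): m³/(kg·s²)
  M (mass): kg
  r (distance): m  → to the power 2 in the denominator, contributes 1/m²

Multiplying the contributions: [m³/(kg·s²)] · [kg] · [1/m²]
Adding exponents of each base unit: m: 1, s: -2
SI base units of gravitational acceleration: m/s²

Answer: m/s²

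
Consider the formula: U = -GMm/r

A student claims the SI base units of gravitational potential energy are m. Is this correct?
Units of each symbol in U = -GMm/r:
  G (gravitational constant): m³/(kg·s²)
  M (mass): kg
  m (mass): kg
  r (distance): m  → in the denominator, contributes 1/m
  The minus sign does not affect the units.

Multiplying the contributions: [m³/(kg·s²)] · [kg] · [kg] · [1/m]
Adding exponents of each base unit: kg: 1, m: 2, s: -2
SI base units of gravitational potential energy: kg·m²/s²

The claimed units m (exponents m: 1) do not match the derived units kg·m²/s² (exponents kg: 1, m: 2, s: -2), so the claim is incorrect.

Answer: No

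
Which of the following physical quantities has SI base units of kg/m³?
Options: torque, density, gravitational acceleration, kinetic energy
Checking the SI base units of each option:
  torque (τ = Fr): kg·m²/s²  ✗
  density (ρ = m/V): kg/m³  ✓ matches
  gravitational acceleration (g = GM/r²): m/s²  ✗
  kinetic energy (E = ½mv²): kg·m²/s²  ✗

Only density has units kg/m³.

Answer: density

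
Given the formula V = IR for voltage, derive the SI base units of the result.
Units of each symbol in V = IR:
  I (current): A
  R (resistance, in ohms): kg·m²/(s³·A²)

Multiplying the contributions: [A] · [kg·m²/(s³·A²)]
Adding exponents of each base unit: kg: 1, m: 2, s: -3, A: -1
SI base units of voltage: kg·m²/(s³·A)

Answer: kg·m²/(s³·A)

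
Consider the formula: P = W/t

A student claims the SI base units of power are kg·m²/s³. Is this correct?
Units of each symbol in P = W/t:
  W (work): kg·m²/s²
  t (time): s  → in the denominator, contributes 1/s

Multiplying the contributions: [kg·m²/s²] · [1/s]
Adding exponents of each base unit: kg: 1, m: 2, s: -3
SI base units of power: kg·m²/s³

The claimed units kg·m²/s³ match the derived units, so the claim is correct.

Answer: Yes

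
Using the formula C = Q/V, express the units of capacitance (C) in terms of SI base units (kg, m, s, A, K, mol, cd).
Units of each symbol in C = Q/V:
  Q (charge, in coulombs): s·A
  V (voltage, in volts): kg·m²/(s³·A)  → in the denominator, contributes s³·A/(kg·m²)

Multiplying the contributions: [s·A] · [s³·A/(kg·m²)]
Adding exponents of each base unit: kg: -1, m: -2, s: 4, A: 2
SI base units of capacitance: s⁴·A²/(kg·m²)

Answer: s⁴·A²/(kg·m²)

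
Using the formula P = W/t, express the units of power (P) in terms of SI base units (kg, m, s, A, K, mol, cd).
Units of each symbol in P = W/t:
  W (work): kg·m²/s²
  t (time): s  → in the denominator, contributes 1/s

Multiplying the contributions: [kg·m²/s²] · [1/s]
Adding exponents of each base unit: kg: 1, m: 2, s: -3
SI base units of power: kg·m²/s³

Answer: kg·m²/s³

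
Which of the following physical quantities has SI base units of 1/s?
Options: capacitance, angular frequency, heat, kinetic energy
Checking the SI base units of each option:
  capacitance (C = Q/V): s⁴·A²/(kg·m²)  ✗
  angular frequency (ω = 2πf): 1/s  ✓ matches
  heat (Q = mcΔT): kg·m²/s²  ✗
  kinetic energy (E = ½mv²): kg·m²/s²  ✗

Only angular frequency has units 1/s.

Answer: angular frequency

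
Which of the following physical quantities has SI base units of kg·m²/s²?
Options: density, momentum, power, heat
Checking the SI base units of each option:
  density (ρ = m/V): kg/m³  ✗
  momentum (p = mv): kg·m/s  ✗
  power (P = W/t): kg·m²/s³  ✗
  heat (Q = mcΔT): kg·m²/s²  ✓ matches

Only heat has units kg·m²/s².

Answer: heat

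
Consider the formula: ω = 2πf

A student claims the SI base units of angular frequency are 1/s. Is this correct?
Units of each symbol in ω = 2πf:
  f (frequency): 1/s
  The factor 2π is dimensionless.

Multiplying the contributions: [1/s]
Adding exponents of each base unit: s: -1
SI base units of angular frequency: 1/s

The claimed units 1/s match the derived units, so the claim is correct.

Answer: Yes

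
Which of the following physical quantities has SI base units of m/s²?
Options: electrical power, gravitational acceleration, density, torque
Checking the SI base units of each option:
  electrical power (P = IV): kg·m²/s³  ✗
  gravitational acceleration (g = GM/r²): m/s²  ✓ matches
  density (ρ = m/V): kg/m³  ✗
  torque (τ = Fr): kg·m²/s²  ✗

Only gravitational acceleration has units m/s².

Answer: gravitational acceleration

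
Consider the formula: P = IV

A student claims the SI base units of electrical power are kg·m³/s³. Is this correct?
Units of each symbol in P = IV:
  I (current): A
  V (voltage, in volts): kg·m²/(s³·A)

Multiplying the contributions: [A] · [kg·m²/(s³·A)]
Adding exponents of each base unit: kg: 1, m: 2, s: -3
SI base units of electrical power: kg·m²/s³

The claimed units kg·m³/s³ (exponents kg: 1, m: 3, s: -3) do not match the derived units kg·m²/s³ (exponents kg: 1, m: 2, s: -3), so the claim is incorrect.

Answer: No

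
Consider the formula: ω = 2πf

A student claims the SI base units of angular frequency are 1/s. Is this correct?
Units of each symbol in ω = 2πf:
  f (frequency): 1/s
  The factor 2π is dimensionless.

Multiplying the contributions: [1/s]
Adding exponents of each base unit: s: -1
SI base units of angular frequency: 1/s

The claimed units 1/s match the derived units, so the claim is correct.

Answer: Yes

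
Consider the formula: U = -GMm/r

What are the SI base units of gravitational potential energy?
Units of each symbol in U = -GMm/r:
  G (gravitational constant): m³/(kg·s²)
  M (mass): kg
  m (mass): kg
  r (distance): m  → in the denominator, contributes 1/m
  The minus sign does not affect the units.

Multiplying the contributions: [m³/(kg·s²)] · [kg] · [kg] · [1/m]
Adding exponents of each base unit: kg: 1, m: 2, s: -2
SI base units of gravitational potential energy: kg·m²/s²

Answer: kg·m²/s²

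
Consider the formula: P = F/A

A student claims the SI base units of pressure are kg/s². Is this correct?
Units of each symbol in P = F/A:
  F (force): kg·m/s²
  A (area): m²  → in the denominator, contributes 1/m²

Multiplying the contributions: [kg·m/s²] · [1/m²]
Adding exponents of each base unit: kg: 1, m: -1, s: -2
SI base units of pressure: kg/(m·s²)

The claimed units kg/s² (exponents kg: 1, s: -2) do not match the derived units kg/(m·s²) (exponents kg: 1, m: -1, s: -2), so the claim is incorrect.

Answer: No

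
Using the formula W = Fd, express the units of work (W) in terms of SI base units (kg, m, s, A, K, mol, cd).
Units of each symbol in W = Fd:
  F (force): kg·m/s²
  d (displacement): m

Multiplying the contributions: [kg·m/s²] · [m]
Adding exponents of each base unit: kg: 1, m: 2, s: -2
SI base units of work: kg·m²/s²

Answer: kg·m²/s²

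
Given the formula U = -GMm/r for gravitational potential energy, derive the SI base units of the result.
Units of each symbol in U = -GMm/r:
  G (gravitational constant): m³/(kg·s²)
  M (mass): kg
  m (mass): kg
  r (distance): m  → in the denominator, contributes 1/m
  The minus sign does not affect the units.

Multiplying the contributions: [m³/(kg·s²)] · [kg] · [kg] · [1/m]
Adding exponents of each base unit: kg: 1, m: 2, s: -2
SI base units of gravitational potential energy: kg·m²/s²

Answer: kg·m²/s²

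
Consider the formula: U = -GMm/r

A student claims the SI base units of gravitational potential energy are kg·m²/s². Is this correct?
Units of each symbol in U = -GMm/r:
  G (gravitational constant): m³/(kg·s²)
  M (mass): kg
  m (mass): kg
  r (distance): m  → in the denominator, contributes 1/m
  The minus sign does not affect the units.

Multiplying the contributions: [m³/(kg·s²)] · [kg] · [kg] · [1/m]
Adding exponents of each base unit: kg: 1, m: 2, s: -2
SI base units of gravitational potential energy: kg·m²/s²

The claimed units kg·m²/s² match the derived units, so the claim is correct.

Answer: Yes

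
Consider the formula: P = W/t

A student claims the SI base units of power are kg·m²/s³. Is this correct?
Units of each symbol in P = W/t:
  W (work): kg·m²/s²
  t (time): s  → in the denominator, contributes 1/s

Multiplying the contributions: [kg·m²/s²] · [1/s]
Adding exponents of each base unit: kg: 1, m: 2, s: -3
SI base units of power: kg·m²/s³

The claimed units kg·m²/s³ match the derived units, so the claim is correct.

Answer: Yes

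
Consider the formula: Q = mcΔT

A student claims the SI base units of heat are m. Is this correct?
Units of each symbol in Q = mcΔT:
  m (mass): kg
  c (specific heat capacity, in J/(kg·K)): m²/(s²·K)
  ΔT (temperature change): K

Multiplying the contributions: [kg] · [m²/(s²·K)] · [K]
Adding exponents of each base unit: kg: 1, m: 2, s: -2
SI base units of heat: kg·m²/s²

The claimed units m (exponents m: 1) do not match the derived units kg·m²/s² (exponents kg: 1, m: 2, s: -2), so the claim is incorrect.

Answer: No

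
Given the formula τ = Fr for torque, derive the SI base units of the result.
Units of each symbol in τ = Fr:
  F (force): kg·m/s²
  r (lever arm): m

Multiplying the contributions: [kg·m/s²] · [m]
Adding exponents of each base unit: kg: 1, m: 2, s: -2
SI base units of torque: kg·m²/s²

Answer: kg·m²/s²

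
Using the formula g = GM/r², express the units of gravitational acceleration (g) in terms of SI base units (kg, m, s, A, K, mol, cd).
Units of each symbol in g = GM/r²:
  G (gravitational constant): m³/(kg·s²)
  M (mass): kg
  r (distance): m  → to the power 2 in the denominator, contributes 1/m²

Multiplying the contributions: [m³/(kg·s²)] · [kg] · [1/m²]
Adding exponents of each base unit: m: 1, s: -2
SI base units of gravitational acceleration: m/s²

Answer: m/s²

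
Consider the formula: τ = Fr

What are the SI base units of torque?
Units of each symbol in τ = Fr:
  F (force): kg·m/s²
  r (lever arm): m

Multiplying the contributions: [kg·m/s²] · [m]
Adding exponents of each base unit: kg: 1, m: 2, s: -2
SI base units of torque: kg·m²/s²

Answer: kg·m²/s²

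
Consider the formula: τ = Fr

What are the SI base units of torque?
Units of each symbol in τ = Fr:
  F (force): kg·m/s²
  r (lever arm): m

Multiplying the contributions: [kg·m/s²] · [m]
Adding exponents of each base unit: kg: 1, m: 2, s: -2
SI base units of torque: kg·m²/s²

Answer: kg·m²/s²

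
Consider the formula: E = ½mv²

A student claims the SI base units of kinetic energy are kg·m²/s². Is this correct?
Units of each symbol in E = ½mv²:
  m (mass): kg
  v (speed): m/s  → to the power 2, contributes m²/s²
  The factor ½ is dimensionless.

Multiplying the contributions: [kg] · [m²/s²]
Adding exponents of each base unit: kg: 1, m: 2, s: -2
SI base units of kinetic energy: kg·m²/s²

The claimed units kg·m²/s² match the derived units, so the claim is correct.

Answer: Yes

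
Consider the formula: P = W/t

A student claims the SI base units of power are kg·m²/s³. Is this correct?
Units of each symbol in P = W/t:
  W (work): kg·m²/s²
  t (time): s  → in the denominator, contributes 1/s

Multiplying the contributions: [kg·m²/s²] · [1/s]
Adding exponents of each base unit: kg: 1, m: 2, s: -3
SI base units of power: kg·m²/s³

The claimed units kg·m²/s³ match the derived units, so the claim is correct.

Answer: Yes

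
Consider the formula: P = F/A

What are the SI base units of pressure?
Units of each symbol in P = F/A:
  F (force): kg·m/s²
  A (area): m²  → in the denominator, contributes 1/m²

Multiplying the contributions: [kg·m/s²] · [1/m²]
Adding exponents of each base unit: kg: 1, m: -1, s: -2
SI base units of pressure: kg/(m·s²)

Answer: kg/(m·s²)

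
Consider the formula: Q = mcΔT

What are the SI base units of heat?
Units of each symbol in Q = mcΔT:
  m (mass): kg
  c (specific heat capacity, in J/(kg·K)): m²/(s²·K)
  ΔT (temperature change): K

Multiplying the contributions: [kg] · [m²/(s²·K)] · [K]
Adding exponents of each base unit: kg: 1, m: 2, s: -2
SI base units of heat: kg·m²/s²

Answer: kg·m²/s²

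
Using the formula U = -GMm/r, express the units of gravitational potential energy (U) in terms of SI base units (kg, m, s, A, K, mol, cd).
Units of each symbol in U = -GMm/r:
  G (gravitational constant): m³/(kg·s²)
  M (mass): kg
  m (mass): kg
  r (distance): m  → in the denominator, contributes 1/m
  The minus sign does not affect the units.

Multiplying the contributions: [m³/(kg·s²)] · [kg] · [kg] · [1/m]
Adding exponents of each base unit: kg: 1, m: 2, s: -2
SI base units of gravitational potential energy: kg·m²/s²

Answer: kg·m²/s²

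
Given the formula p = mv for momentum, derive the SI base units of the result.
Units of each symbol in p = mv:
  m (mass): kg
  v (velocity): m/s

Multiplying the contributions: [kg] · [m/s]
Adding exponents of each base unit: kg: 1, m: 1, s: -1
SI base units of momentum: kg·m/s

Answer: kg·m/s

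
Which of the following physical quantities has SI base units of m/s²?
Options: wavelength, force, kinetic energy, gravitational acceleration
Checking the SI base units of each option:
  wavelength (λ = v/f): m  ✗
  force (F = ma): kg·m/s²  ✗
  kinetic energy (E = ½mv²): kg·m²/s²  ✗
  gravitational acceleration (g = GM/r²): m/s²  ✓ matches

Only gravitational acceleration has units m/s².

Answer: gravitational acceleration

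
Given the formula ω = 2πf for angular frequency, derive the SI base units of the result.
Units of each symbol in ω = 2πf:
  f (frequency): 1/s
  The factor 2π is dimensionless.

Multiplying the contributions: [1/s]
Adding exponents of each base unit: s: -1
SI base units of angular frequency: 1/s

Answer: 1/s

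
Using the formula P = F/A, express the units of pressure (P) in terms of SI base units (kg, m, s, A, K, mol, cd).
Units of each symbol in P = F/A:
  F (force): kg·m/s²
  A (area): m²  → in the denominator, contributes 1/m²

Multiplying the contributions: [kg·m/s²] · [1/m²]
Adding exponents of each base unit: kg: 1, m: -1, s: -2
SI base units of pressure: kg/(m·s²)

Answer: kg/(m·s²)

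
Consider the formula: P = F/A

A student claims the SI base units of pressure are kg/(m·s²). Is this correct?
Units of each symbol in P = F/A:
  F (force): kg·m/s²
  A (area): m²  → in the denominator, contributes 1/m²

Multiplying the contributions: [kg·m/s²] · [1/m²]
Adding exponents of each base unit: kg: 1, m: -1, s: -2
SI base units of pressure: kg/(m·s²)

The claimed units kg/(m·s²) match the derived units, so the claim is correct.

Answer: Yes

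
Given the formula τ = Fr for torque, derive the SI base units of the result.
Units of each symbol in τ = Fr:
  F (force): kg·m/s²
  r (lever arm): m

Multiplying the contributions: [kg·m/s²] · [m]
Adding exponents of each base unit: kg: 1, m: 2, s: -2
SI base units of torque: kg·m²/s²

Answer: kg·m²/s²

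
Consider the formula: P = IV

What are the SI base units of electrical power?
Units of each symbol in P = IV:
  I (current): A
  V (voltage, in volts): kg·m²/(s³·A)

Multiplying the contributions: [A] · [kg·m²/(s³·A)]
Adding exponents of each base unit: kg: 1, m: 2, s: -3
SI base units of electrical power: kg·m²/s³

Answer: kg·m²/s³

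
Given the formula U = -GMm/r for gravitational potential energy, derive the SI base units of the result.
Units of each symbol in U = -GMm/r:
  G (gravitational constant): m³/(kg·s²)
  M (mass): kg
  m (mass): kg
  r (distance): m  → in the denominator, contributes 1/m
  The minus sign does not affect the units.

Multiplying the contributions: [m³/(kg·s²)] · [kg] · [kg] · [1/m]
Adding exponents of each base unit: kg: 1, m: 2, s: -2
SI base units of gravitational potential energy: kg·m²/s²

Answer: kg·m²/s²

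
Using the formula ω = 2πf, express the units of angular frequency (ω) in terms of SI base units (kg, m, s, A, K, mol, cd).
Units of each symbol in ω = 2πf:
  f (frequency): 1/s
  The factor 2π is dimensionless.

Multiplying the contributions: [1/s]
Adding exponents of each base unit: s: -1
SI base units of angular frequency: 1/s

Answer: 1/s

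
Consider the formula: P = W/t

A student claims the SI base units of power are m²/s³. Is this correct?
Units of each symbol in P = W/t:
  W (work): kg·m²/s²
  t (time): s  → in the denominator, contributes 1/s

Multiplying the contributions: [kg·m²/s²] · [1/s]
Adding exponents of each base unit: kg: 1, m: 2, s: -3
SI base units of power: kg·m²/s³

The claimed units m²/s³ (exponents m: 2, s: -3) do not match the derived units kg·m²/s³ (exponents kg: 1, m: 2, s: -3), so the claim is incorrect.

Answer: No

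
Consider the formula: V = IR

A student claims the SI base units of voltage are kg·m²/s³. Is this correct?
Units of each symbol in V = IR:
  I (current): A
  R (resistance, in ohms): kg·m²/(s³·A²)

Multiplying the contributions: [A] · [kg·m²/(s³·A²)]
Adding exponents of each base unit: kg: 1, m: 2, s: -3, A: -1
SI base units of voltage: kg·m²/(s³·A)

The claimed units kg·m²/s³ (exponents kg: 1, m: 2, s: -3) do not match the derived units kg·m²/(s³·A) (exponents kg: 1, m: 2, s: -3, A: -1), so the claim is incorrect.

Answer: No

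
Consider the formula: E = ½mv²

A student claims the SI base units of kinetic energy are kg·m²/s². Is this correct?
Units of each symbol in E = ½mv²:
  m (mass): kg
  v (speed): m/s  → to the power 2, contributes m²/s²
  The factor ½ is dimensionless.

Multiplying the contributions: [kg] · [m²/s²]
Adding exponents of each base unit: kg: 1, m: 2, s: -2
SI base units of kinetic energy: kg·m²/s²

The claimed units kg·m²/s² match the derived units, so the claim is correct.

Answer: Yes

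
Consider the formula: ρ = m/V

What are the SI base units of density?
Units of each symbol in ρ = m/V:
  m (mass): kg
  V (volume): m³  → in the denominator, contributes 1/m³

Multiplying the contributions: [kg] · [1/m³]
Adding exponents of each base unit: kg: 1, m: -3
SI base units of density: kg/m³

Answer: kg/m³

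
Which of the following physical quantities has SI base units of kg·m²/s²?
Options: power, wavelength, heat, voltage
Checking the SI base units of each option:
  power (P = W/t): kg·m²/s³  ✗
  wavelength (λ = v/f): m  ✗
  heat (Q = mcΔT): kg·m²/s²  ✓ matches
  voltage (V = IR): kg·m²/(s³·A)  ✗

Only heat has units kg·m²/s².

Answer: heat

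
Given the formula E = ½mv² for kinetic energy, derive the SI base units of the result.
Units of each symbol in E = ½mv²:
  m (mass): kg
  v (speed): m/s  → to the power 2, contributes m²/s²
  The factor ½ is dimensionless.

Multiplying the contributions: [kg] · [m²/s²]
Adding exponents of each base unit: kg: 1, m: 2, s: -2
SI base units of kinetic energy: kg·m²/s²

Answer: kg·m²/s²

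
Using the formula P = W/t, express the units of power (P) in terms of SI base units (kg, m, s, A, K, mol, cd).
Units of each symbol in P = W/t:
  W (work): kg·m²/s²
  t (time): s  → in the denominator, contributes 1/s

Multiplying the contributions: [kg·m²/s²] · [1/s]
Adding exponents of each base unit: kg: 1, m: 2, s: -3
SI base units of power: kg·m²/s³

Answer: kg·m²/s³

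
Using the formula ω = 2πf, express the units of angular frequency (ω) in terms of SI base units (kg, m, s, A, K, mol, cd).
Units of each symbol in ω = 2πf:
  f (frequency): 1/s
  The factor 2π is dimensionless.

Multiplying the contributions: [1/s]
Adding exponents of each base unit: s: -1
SI base units of angular frequency: 1/s

Answer: 1/s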